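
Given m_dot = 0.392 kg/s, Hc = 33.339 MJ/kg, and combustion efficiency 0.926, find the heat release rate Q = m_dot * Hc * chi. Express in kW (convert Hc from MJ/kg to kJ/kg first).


Hc = 33.339 MJ/kg = 33.339 * 1000 kJ/kg = 33339 kJ/kg
Q = 0.392 kg/s * 33339 kJ/kg * 0.926 = 12102 kW

12102 kW


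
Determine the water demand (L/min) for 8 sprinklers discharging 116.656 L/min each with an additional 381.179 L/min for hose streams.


Sprinkler demand = 8 * 116.656 = 933.248 L/min
Total = 933.248 + 381.179 = 1314.427 L/min

1314.427 L/min


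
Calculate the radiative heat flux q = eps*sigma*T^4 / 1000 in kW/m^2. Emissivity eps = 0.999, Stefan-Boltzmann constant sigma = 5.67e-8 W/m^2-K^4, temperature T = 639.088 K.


T^4 = 1.6682e+11
q = 0.999 * 5.67e-8 * 1.6682e+11 / 1000 = 9.4491 kW/m^2

9.4491 kW/m^2


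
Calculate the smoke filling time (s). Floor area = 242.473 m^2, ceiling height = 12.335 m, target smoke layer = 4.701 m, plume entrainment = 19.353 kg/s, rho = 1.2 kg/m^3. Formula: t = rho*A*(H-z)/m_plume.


H - z = 7.634 m
t = 1.2 * 242.473 * 7.634 / 19.353 = 114.78 s

114.78 s


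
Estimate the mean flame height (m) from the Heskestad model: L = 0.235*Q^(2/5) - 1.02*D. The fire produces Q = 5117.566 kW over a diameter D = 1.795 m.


Q^(2/5) = 30.453
0.235 * Q^(2/5) = 7.1564
1.02 * D = 1.8309
L = 5.3255 m

5.3255 m


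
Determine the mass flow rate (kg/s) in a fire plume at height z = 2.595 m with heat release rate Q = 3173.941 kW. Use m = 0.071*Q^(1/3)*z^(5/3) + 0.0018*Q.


Q^(1/3) = 14.696
z^(5/3) = 4.9004
First term = 0.071 * 14.696 * 4.9004 = 5.1131
Second term = 0.0018 * 3173.941 = 5.7131
m = 10.826 kg/s

10.826 kg/s


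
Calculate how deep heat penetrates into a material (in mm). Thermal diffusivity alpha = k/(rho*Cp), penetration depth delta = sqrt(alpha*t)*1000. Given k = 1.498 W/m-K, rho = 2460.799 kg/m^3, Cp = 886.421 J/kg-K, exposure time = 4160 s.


alpha = 1.498 / (2460.799 * 886.421) = 6.8675e-07 m^2/s
alpha * t = 0.0028569
delta = sqrt(0.0028569) * 1000 = 53.450 mm

53.450 mm


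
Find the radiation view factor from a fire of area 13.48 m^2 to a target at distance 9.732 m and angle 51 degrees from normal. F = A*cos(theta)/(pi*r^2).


cos(51 deg) = 0.62932
pi*r^2 = 297.55
F = 13.48 * 0.62932 / 297.55 = 0.028511

0.028511


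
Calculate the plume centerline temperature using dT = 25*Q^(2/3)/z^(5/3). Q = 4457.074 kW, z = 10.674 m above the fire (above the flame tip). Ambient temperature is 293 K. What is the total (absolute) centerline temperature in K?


Q^(2/3) = 270.83
z^(5/3) = 51.746
dT = 25 * 270.83 / 51.746 = 130.85 K
T = 293 + 130.85 = 423.85 K

423.85 K


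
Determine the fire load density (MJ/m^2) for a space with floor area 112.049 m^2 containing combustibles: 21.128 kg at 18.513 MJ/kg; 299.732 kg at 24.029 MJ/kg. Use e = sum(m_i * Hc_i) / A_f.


Total energy = 21.128*18.513 + 299.732*24.029
= 391.1427 + 7202.260
= 7593.403 MJ
e = 7593.403 / 112.049 = 67.769 MJ/m^2

67.769 MJ/m^2


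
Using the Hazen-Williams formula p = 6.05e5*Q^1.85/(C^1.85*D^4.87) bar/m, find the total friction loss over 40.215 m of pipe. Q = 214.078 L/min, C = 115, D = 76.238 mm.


Q^1.85 = 20491
C^1.85 = 6490.7
D^4.87 = 1.4661e+09
p/m = 0.0013027 bar/m
p_total = 0.0013027 * 40.215 = 0.052388 bar

0.052388 bar


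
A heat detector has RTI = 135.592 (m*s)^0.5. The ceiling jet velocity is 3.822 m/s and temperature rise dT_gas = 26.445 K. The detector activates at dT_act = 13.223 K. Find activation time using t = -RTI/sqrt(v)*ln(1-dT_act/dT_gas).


dT_act/dT_gas = 0.50002
ln(1 - 0.50002) = -0.69318
t = -135.592 / sqrt(3.822) * -0.69318 = 48.077 s

48.077 s


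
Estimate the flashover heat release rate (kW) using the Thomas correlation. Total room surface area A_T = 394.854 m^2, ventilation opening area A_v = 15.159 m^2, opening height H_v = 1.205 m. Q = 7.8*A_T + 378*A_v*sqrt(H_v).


7.8*A_T = 3079.9
sqrt(H_v) = 1.0977
378*A_v*sqrt(H_v) = 6290.1
Q = 3079.9 + 6290.1 = 9369.9 kW

9369.9 kW


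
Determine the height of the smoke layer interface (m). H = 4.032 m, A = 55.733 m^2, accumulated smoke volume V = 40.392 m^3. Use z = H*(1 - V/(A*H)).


V/(A*H) = 0.17975
1 - 0.17975 = 0.82025
z = 4.032 * 0.82025 = 3.3073 m

3.3073 m


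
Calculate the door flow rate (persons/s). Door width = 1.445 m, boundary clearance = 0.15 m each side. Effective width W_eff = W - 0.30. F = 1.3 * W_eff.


W_eff = 1.445 - 0.30 = 1.145 m
F = 1.3 * 1.145 = 1.4885 persons/s

1.4885 persons/s


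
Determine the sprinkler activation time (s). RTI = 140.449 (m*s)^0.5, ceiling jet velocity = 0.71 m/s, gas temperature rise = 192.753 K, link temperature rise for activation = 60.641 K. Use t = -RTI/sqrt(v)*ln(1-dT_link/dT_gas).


dT_link/dT_gas = 0.31460
ln(1 - 0.31460) = -0.37776
t = -140.449 / sqrt(0.71) * -0.37776 = 62.966 s

62.966 s


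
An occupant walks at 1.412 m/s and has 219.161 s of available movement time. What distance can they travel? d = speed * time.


d = 1.412 * 219.161 = 309.46 m

309.46 m


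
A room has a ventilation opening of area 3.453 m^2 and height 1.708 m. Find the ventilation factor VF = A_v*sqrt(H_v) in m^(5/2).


sqrt(H_v) = 1.3069
VF = 3.453 * 1.3069 = 4.5127 m^(5/2)

4.5127 m^(5/2)


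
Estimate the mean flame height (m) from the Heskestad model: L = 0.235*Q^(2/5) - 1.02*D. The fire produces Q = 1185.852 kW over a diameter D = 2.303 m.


Q^(2/5) = 16.967
0.235 * Q^(2/5) = 3.9873
1.02 * D = 2.3491
L = 1.6383 m

1.6383 m


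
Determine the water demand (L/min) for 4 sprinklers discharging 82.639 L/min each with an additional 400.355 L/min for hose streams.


Sprinkler demand = 4 * 82.639 = 330.556 L/min
Total = 330.556 + 400.355 = 730.911 L/min

730.911 L/min


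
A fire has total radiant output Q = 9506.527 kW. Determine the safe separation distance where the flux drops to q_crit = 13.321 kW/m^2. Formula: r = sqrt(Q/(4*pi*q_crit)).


4*pi*q_crit = 167.40
Q/(4*pi*q_crit) = 56.790
r = sqrt(56.790) = 7.5359 m

7.5359 m


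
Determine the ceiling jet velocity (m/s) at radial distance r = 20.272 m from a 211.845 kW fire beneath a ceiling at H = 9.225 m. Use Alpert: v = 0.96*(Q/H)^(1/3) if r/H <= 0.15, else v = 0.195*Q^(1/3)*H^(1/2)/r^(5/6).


r/H = 20.272 / 9.225 = 2.1975
r/H > 0.15, so v = 0.195*Q^(1/3)*H^(1/2)/r^(5/6)
Q^(1/3) = 5.9613
H^(1/2) = 3.0373
r^(5/6) = 12.277
v = 0.195 * 5.9613 * 3.0373 / 12.277 = 0.28759 m/s

0.28759 m/s


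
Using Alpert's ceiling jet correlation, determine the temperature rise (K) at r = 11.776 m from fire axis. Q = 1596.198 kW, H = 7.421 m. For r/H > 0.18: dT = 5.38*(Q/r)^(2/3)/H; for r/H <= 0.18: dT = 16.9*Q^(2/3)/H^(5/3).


r/H = 11.776 / 7.421 = 1.5868
r/H > 0.18, so dT = 5.38*(Q/r)^(2/3)/H
Q/r = 135.55
(Q/r)^(2/3) = 26.387
dT = 5.38 * 26.387 / 7.421 = 19.130 K

19.130 K


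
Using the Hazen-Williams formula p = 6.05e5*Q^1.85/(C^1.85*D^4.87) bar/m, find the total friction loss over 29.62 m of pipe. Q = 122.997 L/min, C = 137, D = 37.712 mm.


Q^1.85 = 7350.3
C^1.85 = 8972.9
D^4.87 = 4.7583e+07
p/m = 0.010415 bar/m
p_total = 0.010415 * 29.62 = 0.30850 bar

0.30850 bar


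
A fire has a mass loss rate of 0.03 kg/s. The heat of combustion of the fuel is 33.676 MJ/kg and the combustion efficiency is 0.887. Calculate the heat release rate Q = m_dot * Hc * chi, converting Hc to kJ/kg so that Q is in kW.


Hc = 33.676 MJ/kg = 33.676 * 1000 kJ/kg = 33676 kJ/kg
Q = 0.03 kg/s * 33676 kJ/kg * 0.887 = 896.12 kW

896.12 kW


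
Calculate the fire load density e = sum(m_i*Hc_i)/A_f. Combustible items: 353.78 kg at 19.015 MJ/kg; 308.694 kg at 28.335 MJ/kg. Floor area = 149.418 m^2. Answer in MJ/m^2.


Total energy = 353.78*19.015 + 308.694*28.335
= 6727.127 + 8746.844
= 15473.97 MJ
e = 15473.97 / 149.418 = 103.56 MJ/m^2

103.56 MJ/m^2


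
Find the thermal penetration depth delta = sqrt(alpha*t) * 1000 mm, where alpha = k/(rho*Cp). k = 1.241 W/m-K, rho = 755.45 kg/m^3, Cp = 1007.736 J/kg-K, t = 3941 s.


alpha = 1.241 / (755.45 * 1007.736) = 1.6301e-06 m^2/s
alpha * t = 0.0064243
delta = sqrt(0.0064243) * 1000 = 80.152 mm

80.152 mm


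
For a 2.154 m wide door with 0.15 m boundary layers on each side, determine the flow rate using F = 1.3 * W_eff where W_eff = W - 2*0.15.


W_eff = 2.154 - 0.30 = 1.854 m
F = 1.3 * 1.854 = 2.4102 persons/s

2.4102 persons/s


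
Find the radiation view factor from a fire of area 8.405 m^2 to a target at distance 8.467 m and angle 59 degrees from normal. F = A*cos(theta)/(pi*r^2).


cos(59 deg) = 0.51504
pi*r^2 = 225.22
F = 8.405 * 0.51504 / 225.22 = 0.019221

0.019221


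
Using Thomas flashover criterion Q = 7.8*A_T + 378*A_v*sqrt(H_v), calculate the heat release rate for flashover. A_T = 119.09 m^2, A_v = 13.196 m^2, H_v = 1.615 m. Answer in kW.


7.8*A_T = 928.902
sqrt(H_v) = 1.2708
378*A_v*sqrt(H_v) = 6339.0
Q = 928.902 + 6339.0 = 7267.9 kW

7267.9 kW


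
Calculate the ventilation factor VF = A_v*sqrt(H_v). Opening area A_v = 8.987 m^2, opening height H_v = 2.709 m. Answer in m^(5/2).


sqrt(H_v) = 1.6459
VF = 8.987 * 1.6459 = 14.792 m^(5/2)

14.792 m^(5/2)


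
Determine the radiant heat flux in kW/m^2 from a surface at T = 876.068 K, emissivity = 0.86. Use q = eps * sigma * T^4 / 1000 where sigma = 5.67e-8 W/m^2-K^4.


T^4 = 5.8905e+11
q = 0.86 * 5.67e-8 * 5.8905e+11 / 1000 = 28.723 kW/m^2

28.723 kW/m^2


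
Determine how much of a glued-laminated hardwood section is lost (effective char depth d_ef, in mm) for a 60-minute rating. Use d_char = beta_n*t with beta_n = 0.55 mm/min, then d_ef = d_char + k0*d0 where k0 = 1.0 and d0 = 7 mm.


d_char = 0.55 * 60 = 33 mm
d_ef = 33 + 1.0*7 = 40 mm

40 mm


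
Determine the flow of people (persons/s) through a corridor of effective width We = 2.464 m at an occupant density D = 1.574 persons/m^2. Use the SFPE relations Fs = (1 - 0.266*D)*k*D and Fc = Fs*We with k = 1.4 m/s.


1 - 0.266*D = 1 - 0.266*1.574 = 0.58132
Fs = 0.58132 * 1.4 * 1.574 = 1.2810 persons/(s*m)
Fc = 1.2810 * 2.464 = 3.1564 persons/s

3.1564 persons/s


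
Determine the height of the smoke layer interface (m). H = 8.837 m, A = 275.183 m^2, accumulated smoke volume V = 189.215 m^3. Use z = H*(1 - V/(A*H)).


V/(A*H) = 0.077809
1 - 0.077809 = 0.92219
z = 8.837 * 0.92219 = 8.1494 m

8.1494 m


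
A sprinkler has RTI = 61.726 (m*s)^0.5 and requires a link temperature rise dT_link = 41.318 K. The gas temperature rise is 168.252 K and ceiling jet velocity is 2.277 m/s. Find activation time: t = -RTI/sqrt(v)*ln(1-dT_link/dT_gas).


dT_link/dT_gas = 0.24557
ln(1 - 0.24557) = -0.28180
t = -61.726 / sqrt(2.277) * -0.28180 = 11.527 s

11.527 s


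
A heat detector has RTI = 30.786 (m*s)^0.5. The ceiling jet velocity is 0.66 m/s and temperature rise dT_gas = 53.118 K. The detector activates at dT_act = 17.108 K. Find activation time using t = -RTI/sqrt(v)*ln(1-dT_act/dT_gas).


dT_act/dT_gas = 0.32208
ln(1 - 0.32208) = -0.38872
t = -30.786 / sqrt(0.66) * -0.38872 = 14.730 s

14.730 s


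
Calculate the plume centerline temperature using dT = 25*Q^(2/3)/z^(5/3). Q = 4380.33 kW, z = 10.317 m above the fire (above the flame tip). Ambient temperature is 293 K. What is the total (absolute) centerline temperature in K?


Q^(2/3) = 267.71
z^(5/3) = 48.894
dT = 25 * 267.71 / 48.894 = 136.88 K
T = 293 + 136.88 = 429.88 K

429.88 K


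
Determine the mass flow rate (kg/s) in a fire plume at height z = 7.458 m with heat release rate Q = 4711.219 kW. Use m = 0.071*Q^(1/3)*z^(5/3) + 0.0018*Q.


Q^(1/3) = 16.764
z^(5/3) = 28.469
First term = 0.071 * 16.764 * 28.469 = 33.885
Second term = 0.0018 * 4711.219 = 8.4802
m = 42.365 kg/s

42.365 kg/s


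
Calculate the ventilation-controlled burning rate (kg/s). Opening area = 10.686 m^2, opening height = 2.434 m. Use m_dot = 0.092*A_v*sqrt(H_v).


sqrt(H_v) = 1.5601
m_dot = 0.092 * 10.686 * 1.5601 = 1.5338 kg/s

1.5338 kg/s


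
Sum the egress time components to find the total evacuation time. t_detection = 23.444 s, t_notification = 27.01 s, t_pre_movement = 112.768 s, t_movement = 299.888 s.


Total = 23.444 + 27.01 + 112.768 + 299.888 = 463.11 s

463.11 s


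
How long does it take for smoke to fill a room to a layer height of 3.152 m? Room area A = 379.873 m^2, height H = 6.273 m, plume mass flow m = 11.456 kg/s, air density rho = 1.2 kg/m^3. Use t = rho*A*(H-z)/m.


H - z = 3.121 m
t = 1.2 * 379.873 * 3.121 / 11.456 = 124.19 s

124.19 s


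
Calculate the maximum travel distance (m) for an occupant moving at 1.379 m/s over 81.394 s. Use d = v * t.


d = 1.379 * 81.394 = 112.24 m

112.24 m


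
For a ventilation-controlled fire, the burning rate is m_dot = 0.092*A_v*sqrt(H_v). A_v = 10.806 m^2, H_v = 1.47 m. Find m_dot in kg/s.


sqrt(H_v) = 1.2124
m_dot = 0.092 * 10.806 * 1.2124 = 1.2053 kg/s

1.2053 kg/s


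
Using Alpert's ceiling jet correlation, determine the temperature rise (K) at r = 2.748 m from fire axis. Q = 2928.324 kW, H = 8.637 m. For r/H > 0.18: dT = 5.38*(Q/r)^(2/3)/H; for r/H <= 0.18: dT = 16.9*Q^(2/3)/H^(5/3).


r/H = 2.748 / 8.637 = 0.31817
r/H > 0.18, so dT = 5.38*(Q/r)^(2/3)/H
Q/r = 1065.6
(Q/r)^(2/3) = 104.33
dT = 5.38 * 104.33 / 8.637 = 64.986 K

64.986 K


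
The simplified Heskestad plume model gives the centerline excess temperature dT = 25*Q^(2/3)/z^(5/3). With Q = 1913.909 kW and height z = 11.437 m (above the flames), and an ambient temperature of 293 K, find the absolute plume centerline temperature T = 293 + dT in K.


Q^(2/3) = 154.15
z^(5/3) = 58.057
dT = 25 * 154.15 / 58.057 = 66.380 K
T = 293 + 66.380 = 359.38 K

359.38 K


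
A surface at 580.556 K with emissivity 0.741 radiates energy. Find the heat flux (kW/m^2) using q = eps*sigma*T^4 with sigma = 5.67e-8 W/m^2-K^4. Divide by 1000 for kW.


T^4 = 1.1360e+11
q = 0.741 * 5.67e-8 * 1.1360e+11 / 1000 = 4.7728 kW/m^2

4.7728 kW/m^2


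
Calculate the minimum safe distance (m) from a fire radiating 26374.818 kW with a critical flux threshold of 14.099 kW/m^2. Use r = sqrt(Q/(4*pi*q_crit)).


4*pi*q_crit = 177.17
Q/(4*pi*q_crit) = 148.86
r = sqrt(148.86) = 12.201 m

12.201 m


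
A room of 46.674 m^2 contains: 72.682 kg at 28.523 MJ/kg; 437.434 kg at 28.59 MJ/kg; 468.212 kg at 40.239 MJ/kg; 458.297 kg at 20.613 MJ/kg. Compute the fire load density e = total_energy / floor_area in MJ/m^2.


Total energy = 72.682*28.523 + 437.434*28.59 + 468.212*40.239 + 458.297*20.613
= 2073.109 + 12506.24 + 18840.38 + 9446.876
= 42866.61 MJ
e = 42866.61 / 46.674 = 918.43 MJ/m^2

918.43 MJ/m^2


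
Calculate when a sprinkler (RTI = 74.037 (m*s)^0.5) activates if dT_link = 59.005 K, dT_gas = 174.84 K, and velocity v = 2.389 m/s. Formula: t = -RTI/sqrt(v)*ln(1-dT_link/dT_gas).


dT_link/dT_gas = 0.33748
ln(1 - 0.33748) = -0.41170
t = -74.037 / sqrt(2.389) * -0.41170 = 19.721 s

19.721 s


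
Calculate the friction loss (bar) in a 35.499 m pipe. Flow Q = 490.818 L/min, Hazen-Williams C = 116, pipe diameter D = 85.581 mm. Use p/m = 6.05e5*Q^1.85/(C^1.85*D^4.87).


Q^1.85 = 95105
C^1.85 = 6595.5
D^4.87 = 2.5744e+09
p/m = 0.0033887 bar/m
p_total = 0.0033887 * 35.499 = 0.12030 bar

0.12030 bar


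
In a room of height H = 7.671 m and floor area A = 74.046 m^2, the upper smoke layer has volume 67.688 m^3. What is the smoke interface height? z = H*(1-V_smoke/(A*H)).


V/(A*H) = 0.11917
1 - 0.11917 = 0.88083
z = 7.671 * 0.88083 = 6.7569 m

6.7569 m


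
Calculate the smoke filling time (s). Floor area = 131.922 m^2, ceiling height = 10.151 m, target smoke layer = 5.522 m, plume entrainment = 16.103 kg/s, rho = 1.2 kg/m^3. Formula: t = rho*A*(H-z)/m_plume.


H - z = 4.629 m
t = 1.2 * 131.922 * 4.629 / 16.103 = 45.507 s

45.507 s


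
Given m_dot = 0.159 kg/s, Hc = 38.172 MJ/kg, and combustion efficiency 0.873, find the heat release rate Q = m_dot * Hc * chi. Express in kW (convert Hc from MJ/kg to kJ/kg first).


Hc = 38.172 MJ/kg = 38.172 * 1000 kJ/kg = 38172 kJ/kg
Q = 0.159 kg/s * 38172 kJ/kg * 0.873 = 5298.5 kW

5298.5 kW


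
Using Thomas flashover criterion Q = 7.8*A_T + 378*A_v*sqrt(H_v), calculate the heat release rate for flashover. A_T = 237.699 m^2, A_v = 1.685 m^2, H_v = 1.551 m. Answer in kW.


7.8*A_T = 1854.1
sqrt(H_v) = 1.2454
378*A_v*sqrt(H_v) = 793.23
Q = 1854.1 + 793.23 = 2647.3 kW

2647.3 kW


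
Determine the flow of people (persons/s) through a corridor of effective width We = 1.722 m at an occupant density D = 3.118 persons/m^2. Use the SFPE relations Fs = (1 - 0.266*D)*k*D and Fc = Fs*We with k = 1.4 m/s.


1 - 0.266*D = 1 - 0.266*3.118 = 0.17061
Fs = 0.17061 * 1.4 * 3.118 = 0.74476 persons/(s*m)
Fc = 0.74476 * 1.722 = 1.2825 persons/s

1.2825 persons/s


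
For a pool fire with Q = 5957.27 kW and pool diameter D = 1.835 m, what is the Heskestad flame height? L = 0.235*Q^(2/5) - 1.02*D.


Q^(2/5) = 32.361
0.235 * Q^(2/5) = 7.6048
1.02 * D = 1.8717
L = 5.7331 m

5.7331 m


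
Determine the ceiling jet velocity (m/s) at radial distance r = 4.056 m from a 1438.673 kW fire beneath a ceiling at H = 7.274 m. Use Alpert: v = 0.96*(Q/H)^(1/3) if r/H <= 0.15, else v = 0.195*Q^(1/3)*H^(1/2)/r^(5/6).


r/H = 4.056 / 7.274 = 0.55760
r/H > 0.15, so v = 0.195*Q^(1/3)*H^(1/2)/r^(5/6)
Q^(1/3) = 11.289
H^(1/2) = 2.6970
r^(5/6) = 3.2118
v = 0.195 * 11.289 * 2.6970 / 3.2118 = 1.8485 m/s

1.8485 m/s


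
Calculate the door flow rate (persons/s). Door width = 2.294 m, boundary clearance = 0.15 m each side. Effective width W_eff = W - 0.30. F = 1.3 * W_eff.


W_eff = 2.294 - 0.30 = 1.994 m
F = 1.3 * 1.994 = 2.5922 persons/s

2.5922 persons/s


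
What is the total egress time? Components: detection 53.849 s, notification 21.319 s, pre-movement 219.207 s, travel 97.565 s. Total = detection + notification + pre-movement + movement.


Total = 53.849 + 21.319 + 219.207 + 97.565 = 391.94 s

391.94 s


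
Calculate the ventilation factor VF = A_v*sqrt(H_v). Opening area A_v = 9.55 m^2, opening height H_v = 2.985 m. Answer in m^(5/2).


sqrt(H_v) = 1.7277
VF = 9.55 * 1.7277 = 16.500 m^(5/2)

16.500 m^(5/2)


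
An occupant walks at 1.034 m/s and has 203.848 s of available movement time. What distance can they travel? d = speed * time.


d = 1.034 * 203.848 = 210.78 m

210.78 m


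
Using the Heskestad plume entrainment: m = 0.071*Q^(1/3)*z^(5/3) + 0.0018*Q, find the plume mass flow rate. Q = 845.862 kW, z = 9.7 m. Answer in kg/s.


Q^(1/3) = 9.4573
z^(5/3) = 44.118
First term = 0.071 * 9.4573 * 44.118 = 29.624
Second term = 0.0018 * 845.862 = 1.5226
m = 31.147 kg/s

31.147 kg/s


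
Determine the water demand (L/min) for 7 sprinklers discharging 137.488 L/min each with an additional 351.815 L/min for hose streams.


Sprinkler demand = 7 * 137.488 = 962.416 L/min
Total = 962.416 + 351.815 = 1314.231 L/min

1314.231 L/min


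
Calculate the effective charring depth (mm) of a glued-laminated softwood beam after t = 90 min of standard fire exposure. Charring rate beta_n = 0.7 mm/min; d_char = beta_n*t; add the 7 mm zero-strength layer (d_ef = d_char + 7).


d_char = 0.7 * 90 = 63 mm
d_ef = 63 + 1.0*7 = 70 mm

70 mm


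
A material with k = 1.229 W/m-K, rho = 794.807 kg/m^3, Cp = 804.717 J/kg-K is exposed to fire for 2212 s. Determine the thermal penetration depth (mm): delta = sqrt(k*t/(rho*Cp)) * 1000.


alpha = 1.229 / (794.807 * 804.717) = 1.9215e-06 m^2/s
alpha * t = 0.0042504
delta = sqrt(0.0042504) * 1000 = 65.195 mm

65.195 mm


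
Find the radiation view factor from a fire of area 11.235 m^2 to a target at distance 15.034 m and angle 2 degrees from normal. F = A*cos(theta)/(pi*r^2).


cos(2 deg) = 0.99939
pi*r^2 = 710.07
F = 11.235 * 0.99939 / 710.07 = 0.015813

0.015813


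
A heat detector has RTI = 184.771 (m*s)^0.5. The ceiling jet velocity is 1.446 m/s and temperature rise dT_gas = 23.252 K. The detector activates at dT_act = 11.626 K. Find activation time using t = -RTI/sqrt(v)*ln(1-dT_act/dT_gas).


dT_act/dT_gas = 0.5
ln(1 - 0.5) = -0.69315
t = -184.771 / sqrt(1.446) * -0.69315 = 106.51 s

106.51 s


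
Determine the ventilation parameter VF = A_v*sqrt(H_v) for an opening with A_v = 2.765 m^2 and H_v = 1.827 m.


sqrt(H_v) = 1.3517
VF = 2.765 * 1.3517 = 3.7374 m^(5/2)

3.7374 m^(5/2)


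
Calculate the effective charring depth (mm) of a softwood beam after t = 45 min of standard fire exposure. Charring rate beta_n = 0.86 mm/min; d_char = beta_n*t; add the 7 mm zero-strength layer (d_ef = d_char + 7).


d_char = 0.86 * 45 = 38.7 mm
d_ef = 38.7 + 1.0*7 = 45.7 mm

45.7 mm


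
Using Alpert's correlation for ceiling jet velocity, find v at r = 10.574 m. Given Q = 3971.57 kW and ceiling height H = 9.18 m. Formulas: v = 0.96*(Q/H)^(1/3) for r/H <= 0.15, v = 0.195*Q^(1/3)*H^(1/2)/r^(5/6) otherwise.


r/H = 10.574 / 9.18 = 1.1519
r/H > 0.15, so v = 0.195*Q^(1/3)*H^(1/2)/r^(5/6)
Q^(1/3) = 15.836
H^(1/2) = 3.0299
r^(5/6) = 7.1373
v = 0.195 * 15.836 * 3.0299 / 7.1373 = 1.3109 m/s

1.3109 m/s


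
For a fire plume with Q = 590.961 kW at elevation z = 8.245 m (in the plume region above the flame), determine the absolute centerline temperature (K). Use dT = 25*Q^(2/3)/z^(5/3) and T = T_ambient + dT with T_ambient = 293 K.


Q^(2/3) = 70.422
z^(5/3) = 33.650
dT = 25 * 70.422 / 33.650 = 52.319 K
T = 293 + 52.319 = 345.32 K

345.32 K


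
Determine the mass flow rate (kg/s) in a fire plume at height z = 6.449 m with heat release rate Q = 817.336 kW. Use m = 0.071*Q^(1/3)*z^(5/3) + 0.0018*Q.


Q^(1/3) = 9.3498
z^(5/3) = 22.344
First term = 0.071 * 9.3498 * 22.344 = 14.832
Second term = 0.0018 * 817.336 = 1.4712
m = 16.304 kg/s

16.304 kg/s


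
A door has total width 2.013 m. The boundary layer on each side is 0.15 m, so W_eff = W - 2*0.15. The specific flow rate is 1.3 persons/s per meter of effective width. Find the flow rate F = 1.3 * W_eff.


W_eff = 2.013 - 0.30 = 1.713 m
F = 1.3 * 1.713 = 2.2269 persons/s

2.2269 persons/s


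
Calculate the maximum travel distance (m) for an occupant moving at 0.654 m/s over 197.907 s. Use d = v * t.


d = 0.654 * 197.907 = 129.43 m

129.43 m


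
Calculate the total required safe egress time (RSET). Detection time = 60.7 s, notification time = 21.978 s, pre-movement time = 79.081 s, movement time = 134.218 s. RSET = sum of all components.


Total = 60.7 + 21.978 + 79.081 + 134.218 = 295.977 s

295.977 s


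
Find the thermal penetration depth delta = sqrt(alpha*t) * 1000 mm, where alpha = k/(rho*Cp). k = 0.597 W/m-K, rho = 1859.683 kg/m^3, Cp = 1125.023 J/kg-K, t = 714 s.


alpha = 0.597 / (1859.683 * 1125.023) = 2.8535e-07 m^2/s
alpha * t = 0.00020374
delta = sqrt(0.00020374) * 1000 = 14.274 mm

14.274 mm


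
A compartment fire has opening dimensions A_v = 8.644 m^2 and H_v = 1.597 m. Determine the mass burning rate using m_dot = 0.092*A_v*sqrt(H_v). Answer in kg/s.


sqrt(H_v) = 1.2637
m_dot = 0.092 * 8.644 * 1.2637 = 1.0050 kg/s

1.0050 kg/s


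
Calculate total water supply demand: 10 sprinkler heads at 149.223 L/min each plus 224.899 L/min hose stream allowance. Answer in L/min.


Sprinkler demand = 10 * 149.223 = 1492.23 L/min
Total = 1492.23 + 224.899 = 1717.129 L/min

1717.129 L/min


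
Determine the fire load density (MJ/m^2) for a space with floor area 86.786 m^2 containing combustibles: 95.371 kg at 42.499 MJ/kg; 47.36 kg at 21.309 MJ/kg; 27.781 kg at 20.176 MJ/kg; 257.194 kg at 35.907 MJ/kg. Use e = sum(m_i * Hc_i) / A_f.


Total energy = 95.371*42.499 + 47.36*21.309 + 27.781*20.176 + 257.194*35.907
= 4053.172 + 1009.194 + 560.5095 + 9235.065
= 14857.94 MJ
e = 14857.94 / 86.786 = 171.20 MJ/m^2

171.20 MJ/m^2


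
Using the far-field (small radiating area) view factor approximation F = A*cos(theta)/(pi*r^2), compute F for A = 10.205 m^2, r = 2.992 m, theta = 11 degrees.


cos(11 deg) = 0.98163
pi*r^2 = 28.124
F = 10.205 * 0.98163 / 28.124 = 0.35619

0.35619


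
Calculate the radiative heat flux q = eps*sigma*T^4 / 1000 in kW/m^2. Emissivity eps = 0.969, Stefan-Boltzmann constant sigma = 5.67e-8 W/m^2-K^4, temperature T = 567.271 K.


T^4 = 1.0355e+11
q = 0.969 * 5.67e-8 * 1.0355e+11 / 1000 = 5.6894 kW/m^2

5.6894 kW/m^2


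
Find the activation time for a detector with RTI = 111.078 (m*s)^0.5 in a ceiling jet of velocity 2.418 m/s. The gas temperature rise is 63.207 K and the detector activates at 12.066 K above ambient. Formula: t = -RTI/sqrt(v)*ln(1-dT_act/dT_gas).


dT_act/dT_gas = 0.19090
ln(1 - 0.19090) = -0.21183
t = -111.078 / sqrt(2.418) * -0.21183 = 15.132 s

15.132 s


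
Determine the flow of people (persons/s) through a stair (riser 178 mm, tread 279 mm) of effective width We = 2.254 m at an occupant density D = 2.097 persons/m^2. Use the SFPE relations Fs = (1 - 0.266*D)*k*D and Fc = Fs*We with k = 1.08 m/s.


1 - 0.266*D = 1 - 0.266*2.097 = 0.44220
Fs = 0.44220 * 1.08 * 2.097 = 1.0015 persons/(s*m)
Fc = 1.0015 * 2.254 = 2.2573 persons/s

2.2573 persons/s


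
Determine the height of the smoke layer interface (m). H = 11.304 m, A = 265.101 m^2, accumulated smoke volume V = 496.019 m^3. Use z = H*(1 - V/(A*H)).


V/(A*H) = 0.16552
1 - 0.16552 = 0.83448
z = 11.304 * 0.83448 = 9.4329 m

9.4329 m


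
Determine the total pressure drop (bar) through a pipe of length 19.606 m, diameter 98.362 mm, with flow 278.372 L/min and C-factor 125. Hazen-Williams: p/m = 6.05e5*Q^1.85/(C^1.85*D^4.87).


Q^1.85 = 33309
C^1.85 = 7573.3
D^4.87 = 5.0707e+09
p/m = 0.00052476 bar/m
p_total = 0.00052476 * 19.606 = 0.010288 bar

0.010288 bar


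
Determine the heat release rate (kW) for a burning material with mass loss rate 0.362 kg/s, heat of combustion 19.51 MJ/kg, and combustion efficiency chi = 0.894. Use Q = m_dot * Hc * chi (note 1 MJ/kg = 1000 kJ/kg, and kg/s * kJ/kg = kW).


Hc = 19.51 MJ/kg = 19.51 * 1000 kJ/kg = 19510 kJ/kg
Q = 0.362 kg/s * 19510 kJ/kg * 0.894 = 6314.0 kW

6314.0 kW


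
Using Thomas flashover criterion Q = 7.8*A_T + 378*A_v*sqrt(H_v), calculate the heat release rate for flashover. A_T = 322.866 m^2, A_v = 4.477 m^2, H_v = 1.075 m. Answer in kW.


7.8*A_T = 2518.4
sqrt(H_v) = 1.0368
378*A_v*sqrt(H_v) = 1754.6
Q = 2518.4 + 1754.6 = 4273.0 kW

4273.0 kW


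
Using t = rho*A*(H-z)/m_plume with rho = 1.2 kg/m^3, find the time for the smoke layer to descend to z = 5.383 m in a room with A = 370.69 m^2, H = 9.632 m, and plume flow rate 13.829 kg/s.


H - z = 4.249 m
t = 1.2 * 370.69 * 4.249 / 13.829 = 136.67 s

136.67 s


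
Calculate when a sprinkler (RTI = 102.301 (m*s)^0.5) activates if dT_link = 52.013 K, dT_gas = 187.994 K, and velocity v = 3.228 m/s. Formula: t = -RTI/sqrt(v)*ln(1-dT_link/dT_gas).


dT_link/dT_gas = 0.27667
ln(1 - 0.27667) = -0.32389
t = -102.301 / sqrt(3.228) * -0.32389 = 18.442 s

18.442 s


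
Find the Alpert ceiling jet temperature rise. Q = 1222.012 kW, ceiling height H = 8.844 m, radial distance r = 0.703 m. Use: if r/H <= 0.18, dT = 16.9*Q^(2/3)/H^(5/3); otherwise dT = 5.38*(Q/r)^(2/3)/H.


r/H = 0.703 / 8.844 = 0.079489
r/H <= 0.18, so dT = 16.9*Q^(2/3)/H^(5/3)
Q^(2/3) = 114.30
H^(5/3) = 37.822
dT = 16.9 * 114.30 / 37.822 = 51.073 K

51.073 K


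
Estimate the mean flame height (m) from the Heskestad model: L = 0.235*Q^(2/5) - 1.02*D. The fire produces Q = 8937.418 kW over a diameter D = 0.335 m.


Q^(2/5) = 38.061
0.235 * Q^(2/5) = 8.9444
1.02 * D = 0.34170
L = 8.6027 m

8.6027 m


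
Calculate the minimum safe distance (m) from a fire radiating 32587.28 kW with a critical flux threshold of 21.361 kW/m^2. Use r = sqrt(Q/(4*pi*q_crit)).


4*pi*q_crit = 268.43
Q/(4*pi*q_crit) = 121.40
r = sqrt(121.40) = 11.018 m

11.018 m


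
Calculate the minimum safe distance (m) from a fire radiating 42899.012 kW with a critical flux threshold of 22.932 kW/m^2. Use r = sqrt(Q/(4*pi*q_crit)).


4*pi*q_crit = 288.17
Q/(4*pi*q_crit) = 148.87
r = sqrt(148.87) = 12.201 m

12.201 m


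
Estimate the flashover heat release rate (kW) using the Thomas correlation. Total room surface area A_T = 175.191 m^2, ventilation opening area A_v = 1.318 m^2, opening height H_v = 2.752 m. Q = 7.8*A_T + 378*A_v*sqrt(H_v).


7.8*A_T = 1366.5
sqrt(H_v) = 1.6589
378*A_v*sqrt(H_v) = 826.48
Q = 1366.5 + 826.48 = 2193.0 kW

2193.0 kW


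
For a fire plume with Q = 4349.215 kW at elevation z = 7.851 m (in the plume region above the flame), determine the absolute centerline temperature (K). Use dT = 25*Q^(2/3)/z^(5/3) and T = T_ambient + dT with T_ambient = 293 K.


Q^(2/3) = 266.44
z^(5/3) = 31.013
dT = 25 * 266.44 / 31.013 = 214.79 K
T = 293 + 214.79 = 507.79 K

507.79 K


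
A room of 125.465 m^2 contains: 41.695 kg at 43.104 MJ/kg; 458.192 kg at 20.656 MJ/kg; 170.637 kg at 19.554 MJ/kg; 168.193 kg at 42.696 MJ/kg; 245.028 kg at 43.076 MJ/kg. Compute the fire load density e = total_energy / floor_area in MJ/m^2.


Total energy = 41.695*43.104 + 458.192*20.656 + 170.637*19.554 + 168.193*42.696 + 245.028*43.076
= 1797.221 + 9464.414 + 3336.636 + 7181.168 + 10554.83
= 32334.27 MJ
e = 32334.27 / 125.465 = 257.72 MJ/m^2

257.72 MJ/m^2


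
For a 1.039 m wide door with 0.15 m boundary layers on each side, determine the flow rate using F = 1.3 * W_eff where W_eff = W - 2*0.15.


W_eff = 1.039 - 0.30 = 0.739 m
F = 1.3 * 0.739 = 0.96070 persons/s

0.96070 persons/s


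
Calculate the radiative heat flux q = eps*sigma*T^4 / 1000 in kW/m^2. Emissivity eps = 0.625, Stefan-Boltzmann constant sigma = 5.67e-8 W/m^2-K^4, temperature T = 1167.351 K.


T^4 = 1.8570e+12
q = 0.625 * 5.67e-8 * 1.8570e+12 / 1000 = 65.807 kW/m^2

65.807 kW/m^2


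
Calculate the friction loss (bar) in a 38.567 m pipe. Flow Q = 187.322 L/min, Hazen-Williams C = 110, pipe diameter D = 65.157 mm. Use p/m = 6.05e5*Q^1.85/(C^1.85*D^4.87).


Q^1.85 = 16006
C^1.85 = 5978.3
D^4.87 = 6.8232e+08
p/m = 0.0023740 bar/m
p_total = 0.0023740 * 38.567 = 0.091557 bar

0.091557 bar


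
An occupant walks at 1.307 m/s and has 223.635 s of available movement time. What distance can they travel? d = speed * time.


d = 1.307 * 223.635 = 292.29 m

292.29 m


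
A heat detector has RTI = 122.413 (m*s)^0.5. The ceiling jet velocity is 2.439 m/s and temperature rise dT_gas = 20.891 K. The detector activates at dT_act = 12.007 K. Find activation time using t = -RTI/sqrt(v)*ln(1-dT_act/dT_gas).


dT_act/dT_gas = 0.57475
ln(1 - 0.57475) = -0.85507
t = -122.413 / sqrt(2.439) * -0.85507 = 67.023 s

67.023 s


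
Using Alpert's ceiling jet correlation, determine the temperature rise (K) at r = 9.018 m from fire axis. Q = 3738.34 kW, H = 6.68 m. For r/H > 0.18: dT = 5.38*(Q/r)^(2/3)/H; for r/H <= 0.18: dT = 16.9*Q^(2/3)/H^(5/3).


r/H = 9.018 / 6.68 = 1.35
r/H > 0.18, so dT = 5.38*(Q/r)^(2/3)/H
Q/r = 414.54
(Q/r)^(2/3) = 55.596
dT = 5.38 * 55.596 / 6.68 = 44.777 K

44.777 K


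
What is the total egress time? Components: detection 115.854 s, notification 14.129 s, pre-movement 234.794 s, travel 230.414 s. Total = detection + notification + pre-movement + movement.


Total = 115.854 + 14.129 + 234.794 + 230.414 = 595.191 s

595.191 s


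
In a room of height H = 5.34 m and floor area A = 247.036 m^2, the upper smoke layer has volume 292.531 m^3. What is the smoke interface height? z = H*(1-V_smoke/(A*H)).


V/(A*H) = 0.22175
1 - 0.22175 = 0.77825
z = 5.34 * 0.77825 = 4.1558 m

4.1558 m


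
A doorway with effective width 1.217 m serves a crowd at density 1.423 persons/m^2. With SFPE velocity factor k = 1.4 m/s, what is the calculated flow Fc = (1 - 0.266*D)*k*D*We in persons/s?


1 - 0.266*D = 1 - 0.266*1.423 = 0.62148
Fs = 0.62148 * 1.4 * 1.423 = 1.2381 persons/(s*m)
Fc = 1.2381 * 1.217 = 1.5068 persons/s

1.5068 persons/s


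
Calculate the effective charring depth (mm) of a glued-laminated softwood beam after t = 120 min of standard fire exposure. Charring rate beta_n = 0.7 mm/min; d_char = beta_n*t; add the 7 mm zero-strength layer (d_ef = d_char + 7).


d_char = 0.7 * 120 = 84 mm
d_ef = 84 + 1.0*7 = 91 mm

91 mm


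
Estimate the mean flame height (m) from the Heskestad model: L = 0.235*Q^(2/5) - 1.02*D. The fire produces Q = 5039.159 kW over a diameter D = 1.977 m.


Q^(2/5) = 30.265
0.235 * Q^(2/5) = 7.1123
1.02 * D = 2.0165
L = 5.0958 m

5.0958 m


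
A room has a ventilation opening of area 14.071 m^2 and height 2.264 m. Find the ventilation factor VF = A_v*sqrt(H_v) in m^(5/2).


sqrt(H_v) = 1.5047
VF = 14.071 * 1.5047 = 21.172 m^(5/2)

21.172 m^(5/2)


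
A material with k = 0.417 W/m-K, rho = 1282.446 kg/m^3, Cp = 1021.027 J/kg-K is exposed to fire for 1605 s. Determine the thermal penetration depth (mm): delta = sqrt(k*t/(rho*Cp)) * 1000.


alpha = 0.417 / (1282.446 * 1021.027) = 3.1846e-07 m^2/s
alpha * t = 0.00051113
delta = sqrt(0.00051113) * 1000 = 22.608 mm

22.608 mm


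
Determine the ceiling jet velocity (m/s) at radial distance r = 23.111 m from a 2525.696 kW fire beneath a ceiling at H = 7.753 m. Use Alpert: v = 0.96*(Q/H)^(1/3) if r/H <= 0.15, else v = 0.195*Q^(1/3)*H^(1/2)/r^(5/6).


r/H = 23.111 / 7.753 = 2.9809
r/H > 0.15, so v = 0.195*Q^(1/3)*H^(1/2)/r^(5/6)
Q^(1/3) = 13.618
H^(1/2) = 2.7844
r^(5/6) = 13.694
v = 0.195 * 13.618 * 2.7844 / 13.694 = 0.53998 m/s

0.53998 m/s


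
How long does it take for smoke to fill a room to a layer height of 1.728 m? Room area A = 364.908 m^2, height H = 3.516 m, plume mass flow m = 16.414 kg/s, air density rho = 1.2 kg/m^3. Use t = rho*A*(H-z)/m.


H - z = 1.788 m
t = 1.2 * 364.908 * 1.788 / 16.414 = 47.700 s

47.700 s


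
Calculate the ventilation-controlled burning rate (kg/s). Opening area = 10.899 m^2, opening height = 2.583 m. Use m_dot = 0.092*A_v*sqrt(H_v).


sqrt(H_v) = 1.6072
m_dot = 0.092 * 10.899 * 1.6072 = 1.6115 kg/s

1.6115 kg/s


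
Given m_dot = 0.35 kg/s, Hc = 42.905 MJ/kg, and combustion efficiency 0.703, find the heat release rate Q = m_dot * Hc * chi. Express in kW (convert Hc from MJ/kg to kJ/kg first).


Hc = 42.905 MJ/kg = 42.905 * 1000 kJ/kg = 42905 kJ/kg
Q = 0.35 kg/s * 42905 kJ/kg * 0.703 = 10557 kW

10557 kW


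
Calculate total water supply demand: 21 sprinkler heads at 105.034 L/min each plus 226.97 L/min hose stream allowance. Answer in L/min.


Sprinkler demand = 21 * 105.034 = 2205.714 L/min
Total = 2205.714 + 226.97 = 2432.684 L/min

2432.684 L/min


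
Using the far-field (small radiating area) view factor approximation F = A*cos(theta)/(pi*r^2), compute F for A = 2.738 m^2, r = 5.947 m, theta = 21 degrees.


cos(21 deg) = 0.93358
pi*r^2 = 111.11
F = 2.738 * 0.93358 / 111.11 = 0.023006

0.023006


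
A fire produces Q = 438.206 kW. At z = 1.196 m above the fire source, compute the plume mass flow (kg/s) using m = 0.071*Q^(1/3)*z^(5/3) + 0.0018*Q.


Q^(1/3) = 7.5956
z^(5/3) = 1.3476
First term = 0.071 * 7.5956 * 1.3476 = 0.72672
Second term = 0.0018 * 438.206 = 0.78877
m = 1.5155 kg/s

1.5155 kg/s


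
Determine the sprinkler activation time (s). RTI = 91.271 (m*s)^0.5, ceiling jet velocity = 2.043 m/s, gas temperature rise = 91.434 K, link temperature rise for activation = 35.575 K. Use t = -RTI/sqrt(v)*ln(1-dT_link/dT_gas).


dT_link/dT_gas = 0.38908
ln(1 - 0.38908) = -0.49279
t = -91.271 / sqrt(2.043) * -0.49279 = 31.467 s

31.467 s


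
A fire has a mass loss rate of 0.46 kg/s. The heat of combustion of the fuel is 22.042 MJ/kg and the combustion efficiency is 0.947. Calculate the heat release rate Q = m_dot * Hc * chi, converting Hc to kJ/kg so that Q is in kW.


Hc = 22.042 MJ/kg = 22.042 * 1000 kJ/kg = 22042 kJ/kg
Q = 0.46 kg/s * 22042 kJ/kg * 0.947 = 9601.9 kW

9601.9 kW


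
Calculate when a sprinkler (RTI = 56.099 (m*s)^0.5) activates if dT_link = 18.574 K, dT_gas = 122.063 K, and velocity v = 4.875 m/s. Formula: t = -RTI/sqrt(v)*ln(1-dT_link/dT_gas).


dT_link/dT_gas = 0.15217
ln(1 - 0.15217) = -0.16507
t = -56.099 / sqrt(4.875) * -0.16507 = 4.1941 s

4.1941 s


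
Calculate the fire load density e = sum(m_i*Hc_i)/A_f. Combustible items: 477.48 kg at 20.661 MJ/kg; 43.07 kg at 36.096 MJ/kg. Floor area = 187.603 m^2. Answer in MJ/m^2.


Total energy = 477.48*20.661 + 43.07*36.096
= 9865.214 + 1554.655
= 11419.869 MJ
e = 11419.869 / 187.603 = 60.873 MJ/m^2

60.873 MJ/m^2


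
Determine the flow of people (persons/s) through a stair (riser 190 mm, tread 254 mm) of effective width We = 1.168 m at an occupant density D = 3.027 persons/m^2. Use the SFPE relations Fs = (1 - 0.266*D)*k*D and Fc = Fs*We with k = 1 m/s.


1 - 0.266*D = 1 - 0.266*3.027 = 0.19482
Fs = 0.19482 * 1 * 3.027 = 0.58971 persons/(s*m)
Fc = 0.58971 * 1.168 = 0.68879 persons/s

0.68879 persons/s


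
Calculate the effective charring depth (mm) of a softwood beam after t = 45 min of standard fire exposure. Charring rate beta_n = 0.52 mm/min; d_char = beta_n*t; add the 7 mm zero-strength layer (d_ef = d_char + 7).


d_char = 0.52 * 45 = 23.4 mm
d_ef = 23.4 + 1.0*7 = 30.4 mm

30.4 mm


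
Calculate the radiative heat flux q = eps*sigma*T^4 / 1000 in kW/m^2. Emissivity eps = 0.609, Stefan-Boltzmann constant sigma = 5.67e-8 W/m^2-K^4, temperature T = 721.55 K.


T^4 = 2.7106e+11
q = 0.609 * 5.67e-8 * 2.7106e+11 / 1000 = 9.3598 kW/m^2

9.3598 kW/m^2


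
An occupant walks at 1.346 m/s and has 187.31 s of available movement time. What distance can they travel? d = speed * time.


d = 1.346 * 187.31 = 252.12 m

252.12 m


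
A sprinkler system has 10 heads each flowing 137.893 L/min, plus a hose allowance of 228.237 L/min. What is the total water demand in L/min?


Sprinkler demand = 10 * 137.893 = 1378.93 L/min
Total = 1378.93 + 228.237 = 1607.167 L/min

1607.167 L/min


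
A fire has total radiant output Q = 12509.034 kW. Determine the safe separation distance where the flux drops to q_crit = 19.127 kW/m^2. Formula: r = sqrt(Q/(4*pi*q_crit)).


4*pi*q_crit = 240.36
Q/(4*pi*q_crit) = 52.044
r = sqrt(52.044) = 7.2141 m

7.2141 m


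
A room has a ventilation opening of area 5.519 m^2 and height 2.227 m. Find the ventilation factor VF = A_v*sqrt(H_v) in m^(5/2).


sqrt(H_v) = 1.4923
VF = 5.519 * 1.4923 = 8.2361 m^(5/2)

8.2361 m^(5/2)


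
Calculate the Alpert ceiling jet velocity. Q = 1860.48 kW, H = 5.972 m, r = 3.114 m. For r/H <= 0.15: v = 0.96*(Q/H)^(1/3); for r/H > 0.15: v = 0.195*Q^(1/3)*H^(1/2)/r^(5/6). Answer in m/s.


r/H = 3.114 / 5.972 = 0.52143
r/H > 0.15, so v = 0.195*Q^(1/3)*H^(1/2)/r^(5/6)
Q^(1/3) = 12.299
H^(1/2) = 2.4438
r^(5/6) = 2.5769
v = 0.195 * 12.299 * 2.4438 / 2.5769 = 2.2744 m/s

2.2744 m/s


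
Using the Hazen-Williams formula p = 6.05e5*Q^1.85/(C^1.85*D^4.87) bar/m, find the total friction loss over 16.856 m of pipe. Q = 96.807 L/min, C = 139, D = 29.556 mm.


Q^1.85 = 4719.8
C^1.85 = 9216.7
D^4.87 = 1.4523e+07
p/m = 0.021333 bar/m
p_total = 0.021333 * 16.856 = 0.35960 bar

0.35960 bar


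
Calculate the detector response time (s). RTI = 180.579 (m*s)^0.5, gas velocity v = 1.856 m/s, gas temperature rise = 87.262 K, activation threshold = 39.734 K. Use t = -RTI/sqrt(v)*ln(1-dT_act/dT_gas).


dT_act/dT_gas = 0.45534
ln(1 - 0.45534) = -0.60760
t = -180.579 / sqrt(1.856) * -0.60760 = 80.537 s

80.537 s


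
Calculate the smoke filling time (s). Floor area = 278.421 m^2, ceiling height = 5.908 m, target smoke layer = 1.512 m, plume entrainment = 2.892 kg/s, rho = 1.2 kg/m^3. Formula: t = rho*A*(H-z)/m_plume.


H - z = 4.396 m
t = 1.2 * 278.421 * 4.396 / 2.892 = 507.86 s

507.86 s


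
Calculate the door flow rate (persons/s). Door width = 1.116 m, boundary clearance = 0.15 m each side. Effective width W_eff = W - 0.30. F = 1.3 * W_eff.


W_eff = 1.116 - 0.30 = 0.816 m
F = 1.3 * 0.816 = 1.0608 persons/s

1.0608 persons/s


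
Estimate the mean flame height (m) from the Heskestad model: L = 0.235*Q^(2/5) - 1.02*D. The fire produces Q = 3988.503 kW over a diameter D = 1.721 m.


Q^(2/5) = 27.563
0.235 * Q^(2/5) = 6.4773
1.02 * D = 1.7554
L = 4.7218 m

4.7218 m


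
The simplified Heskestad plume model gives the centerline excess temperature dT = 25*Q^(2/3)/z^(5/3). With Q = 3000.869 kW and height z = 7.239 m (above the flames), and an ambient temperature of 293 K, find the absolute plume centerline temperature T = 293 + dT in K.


Q^(2/3) = 208.05
z^(5/3) = 27.089
dT = 25 * 208.05 / 27.089 = 192.00 K
T = 293 + 192.00 = 485.00 K

485.00 K
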